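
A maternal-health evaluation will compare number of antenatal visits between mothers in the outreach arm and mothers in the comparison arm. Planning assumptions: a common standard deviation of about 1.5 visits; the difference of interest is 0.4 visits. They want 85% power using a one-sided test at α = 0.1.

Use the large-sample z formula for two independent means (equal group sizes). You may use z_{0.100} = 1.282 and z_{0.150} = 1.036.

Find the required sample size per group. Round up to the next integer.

n = 152 per group

n = (z_α + z_β)² · (σ₁² + σ₂²) / δ²
  = (1.282 + 1.036)² · (2·1.5² = 4.5) / 0.4²
  = 5.3731 · 4.5 / 0.16
  = 151.12
Round up → n = 152 per group.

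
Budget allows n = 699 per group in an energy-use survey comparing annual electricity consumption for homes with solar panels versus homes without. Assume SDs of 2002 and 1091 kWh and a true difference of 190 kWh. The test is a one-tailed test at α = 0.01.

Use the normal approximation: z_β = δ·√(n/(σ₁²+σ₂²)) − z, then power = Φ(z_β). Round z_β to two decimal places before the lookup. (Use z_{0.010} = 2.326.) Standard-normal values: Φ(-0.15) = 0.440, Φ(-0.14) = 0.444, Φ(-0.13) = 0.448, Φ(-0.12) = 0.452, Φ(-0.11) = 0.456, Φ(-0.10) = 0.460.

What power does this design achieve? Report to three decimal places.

Power ≈ 0.452

z_β = δ·√(n/(σ₁²+σ₂²)) − z_α
    = 190 · √(699/5198285) − 2.326
    = 190 · 0.01160 − 2.326
    = 2.2032 − 2.326 = -0.1228 → -0.12
Power = Φ(-0.12) = 0.452.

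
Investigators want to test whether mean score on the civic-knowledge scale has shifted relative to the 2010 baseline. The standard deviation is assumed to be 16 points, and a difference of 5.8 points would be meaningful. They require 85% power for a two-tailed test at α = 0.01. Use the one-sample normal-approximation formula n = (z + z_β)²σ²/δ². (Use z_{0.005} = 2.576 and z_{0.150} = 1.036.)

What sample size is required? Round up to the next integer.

n = (z_{α/2} + z_β)² · σ² / δ²
  = (2.576 + 1.036)² · 16² / 5.8²
  = 13.0465 · 256 / 33.64
  = 99.28
Round up → n = 100.

n = 100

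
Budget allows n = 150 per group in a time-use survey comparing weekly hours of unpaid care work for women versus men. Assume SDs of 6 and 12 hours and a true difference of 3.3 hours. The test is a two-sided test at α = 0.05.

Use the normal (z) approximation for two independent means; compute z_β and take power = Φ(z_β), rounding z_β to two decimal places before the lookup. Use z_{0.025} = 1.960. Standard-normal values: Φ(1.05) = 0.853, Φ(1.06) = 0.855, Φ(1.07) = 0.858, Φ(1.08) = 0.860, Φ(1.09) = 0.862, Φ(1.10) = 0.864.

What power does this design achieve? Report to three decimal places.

z_β = δ·√(n/(σ₁²+σ₂²)) − z_{α/2}
    = 3.3 · √(150/180) − 1.960
    = 3.3 · 0.91287 − 1.960
    = 3.0125 − 1.960 = 1.0525 → 1.05
Power = Φ(1.05) = 0.853.

Power ≈ 0.853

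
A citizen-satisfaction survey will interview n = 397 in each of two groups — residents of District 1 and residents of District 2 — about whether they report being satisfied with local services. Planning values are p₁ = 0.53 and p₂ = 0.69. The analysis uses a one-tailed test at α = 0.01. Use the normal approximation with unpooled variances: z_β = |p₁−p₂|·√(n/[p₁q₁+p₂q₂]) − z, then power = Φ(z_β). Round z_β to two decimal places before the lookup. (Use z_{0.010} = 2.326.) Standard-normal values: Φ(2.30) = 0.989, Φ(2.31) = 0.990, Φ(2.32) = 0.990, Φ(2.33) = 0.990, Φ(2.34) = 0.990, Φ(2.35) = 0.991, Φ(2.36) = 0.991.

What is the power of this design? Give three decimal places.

Power ≈ 0.991

z_β = |p₁−p₂|·√(n/[p₁q₁+p₂q₂]) − z_α
    = 0.16 · √(397/0.4630) − 2.326
    = 0.16 · 29.2823 − 2.326
    = 4.6852 − 2.326 = 2.3592 → 2.36
Power = Φ(2.36) = 0.991.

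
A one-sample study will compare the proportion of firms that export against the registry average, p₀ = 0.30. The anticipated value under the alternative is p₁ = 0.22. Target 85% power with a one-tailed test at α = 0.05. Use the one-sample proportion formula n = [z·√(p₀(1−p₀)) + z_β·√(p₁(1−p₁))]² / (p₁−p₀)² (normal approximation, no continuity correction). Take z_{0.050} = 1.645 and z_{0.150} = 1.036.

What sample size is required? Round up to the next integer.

n = 219

n = [z_α·√(p₀q₀) + z_β·√(p₁q₁)]² / (p₁ − p₀)²
  = [1.645·√(0.30·0.70) + 1.036·√(0.22·0.78)]² / (-0.08)²
  = [1.645·0.4583 + 1.036·0.4142]² / 0.0064
  = [1.1830]² / 0.0064
  = 218.67
Round up → n = 219.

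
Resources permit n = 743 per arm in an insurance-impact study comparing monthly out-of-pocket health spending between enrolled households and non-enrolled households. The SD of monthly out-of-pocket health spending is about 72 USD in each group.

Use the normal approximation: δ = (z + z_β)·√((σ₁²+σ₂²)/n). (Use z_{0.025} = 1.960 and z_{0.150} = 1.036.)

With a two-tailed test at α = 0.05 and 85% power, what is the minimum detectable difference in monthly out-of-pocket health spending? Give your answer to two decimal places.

Minimum detectable difference ≈ 11.19 USD

δ = (z_{α/2} + z_β) · √((σ₁²+σ₂²)/n)
  = (1.960 + 1.036) · √(10368/743)
  = 2.996 · √13.9542
  = 2.996 · 3.7355
  = 11.1917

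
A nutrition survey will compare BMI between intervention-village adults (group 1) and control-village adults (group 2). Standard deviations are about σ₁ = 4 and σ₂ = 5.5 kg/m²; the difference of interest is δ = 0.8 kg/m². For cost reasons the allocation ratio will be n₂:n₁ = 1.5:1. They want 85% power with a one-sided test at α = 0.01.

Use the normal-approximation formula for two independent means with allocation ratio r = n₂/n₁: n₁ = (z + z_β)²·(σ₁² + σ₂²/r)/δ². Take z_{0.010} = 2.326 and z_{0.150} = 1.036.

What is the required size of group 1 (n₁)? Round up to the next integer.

n₁ = (z_α + z_β)² · (σ₁² + σ₂²/r) / δ²
   = (2.326 + 1.036)² · (4² + 5.5²/1.5) / 0.8²
   = 11.3030 · (16 + 20.1667) / 0.64
   = 11.3030 · 36.1667 / 0.64
   = 638.74
Round up → n₁ = 639; n₂ = r·n₁ = 1.5 × 639 = 959.

n₁ = 639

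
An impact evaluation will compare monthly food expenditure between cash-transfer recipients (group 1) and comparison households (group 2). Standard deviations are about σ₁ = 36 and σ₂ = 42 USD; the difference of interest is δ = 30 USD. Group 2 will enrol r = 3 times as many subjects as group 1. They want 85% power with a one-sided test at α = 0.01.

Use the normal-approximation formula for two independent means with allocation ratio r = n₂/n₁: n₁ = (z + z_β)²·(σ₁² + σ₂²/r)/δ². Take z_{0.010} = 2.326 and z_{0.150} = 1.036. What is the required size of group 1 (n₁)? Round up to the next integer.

n₁ = 24

n₁ = (z_α + z_β)² · (σ₁² + σ₂²/r) / δ²
   = (2.326 + 1.036)² · (36² + 42²/3) / 30²
   = 11.3030 · (1296 + 588) / 900
   = 11.3030 · 1884 / 900
   = 23.66
Round up → n₁ = 24; n₂ = r·n₁ = 3 × 24 = 72.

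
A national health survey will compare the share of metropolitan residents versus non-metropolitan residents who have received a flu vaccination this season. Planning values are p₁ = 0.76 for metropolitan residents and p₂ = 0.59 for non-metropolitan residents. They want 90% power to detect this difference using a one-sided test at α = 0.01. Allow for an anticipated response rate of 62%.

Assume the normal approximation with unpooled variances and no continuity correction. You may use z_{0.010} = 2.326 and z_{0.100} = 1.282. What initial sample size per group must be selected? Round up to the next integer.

n = 309 per group

n = (z_α + z_β)² · [p₁(1−p₁) + p₂(1−p₂)] / (p₁ − p₂)²
  = (2.326 + 1.282)² · (0.76·0.24 + 0.59·0.41) / (0.17)²
  = (3.608)² · (0.1824 + 0.2419) / 0.0289
  = 13.0177 · 0.4243 / 0.0289
  = 191.12
Adjust for 62% response: 191.12 / 0.62 = 308.26.
Round up → n = 309 per group.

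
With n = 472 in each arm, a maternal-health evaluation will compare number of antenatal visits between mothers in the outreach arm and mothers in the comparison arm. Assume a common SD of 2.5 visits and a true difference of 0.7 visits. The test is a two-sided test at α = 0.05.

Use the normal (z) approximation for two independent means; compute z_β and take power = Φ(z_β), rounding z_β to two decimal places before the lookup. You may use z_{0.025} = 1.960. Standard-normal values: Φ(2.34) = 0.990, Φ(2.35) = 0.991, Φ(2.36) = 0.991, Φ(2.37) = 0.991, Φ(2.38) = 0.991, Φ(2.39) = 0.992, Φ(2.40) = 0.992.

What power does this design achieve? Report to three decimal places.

Power ≈ 0.990

z_β = δ·√(n/(σ₁²+σ₂²)) − z_{α/2}
    = 0.7 · √(472/12.5) − 1.960
    = 0.7 · 6.14492 − 1.960
    = 4.3014 − 1.960 = 2.3414 → 2.34
Power = Φ(2.34) = 0.990.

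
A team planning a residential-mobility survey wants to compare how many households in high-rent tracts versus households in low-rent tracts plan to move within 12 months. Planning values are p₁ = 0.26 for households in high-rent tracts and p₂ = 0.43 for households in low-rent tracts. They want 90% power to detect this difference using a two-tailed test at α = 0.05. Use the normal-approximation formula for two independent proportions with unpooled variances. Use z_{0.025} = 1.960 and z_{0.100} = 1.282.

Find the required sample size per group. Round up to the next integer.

n = 160 per group

n = (z_{α/2} + z_β)² · [p₁(1−p₁) + p₂(1−p₂)] / (p₁ − p₂)²
  = (1.960 + 1.282)² · (0.26·0.74 + 0.43·0.57) / (-0.17)²
  = (3.242)² · (0.1924 + 0.2451) / 0.0289
  = 10.5106 · 0.4375 / 0.0289
  = 159.11
Round up → n = 160 per group.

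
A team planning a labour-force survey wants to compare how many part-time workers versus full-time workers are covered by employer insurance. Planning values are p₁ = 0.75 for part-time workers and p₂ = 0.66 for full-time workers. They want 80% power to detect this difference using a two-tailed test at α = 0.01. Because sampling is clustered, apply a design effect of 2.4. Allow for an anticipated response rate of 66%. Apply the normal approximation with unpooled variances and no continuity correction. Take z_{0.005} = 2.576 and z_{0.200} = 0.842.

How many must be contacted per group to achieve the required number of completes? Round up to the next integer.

n = (z_{α/2} + z_β)² · [p₁(1−p₁) + p₂(1−p₂)] / (p₁ − p₂)²
  = (2.576 + 0.842)² · (0.75·0.25 + 0.66·0.34) / (0.09)²
  = (3.418)² · (0.1875 + 0.2244) / 0.0081
  = 11.6827 · 0.4119 / 0.0081
  = 594.09
Design effect: 2.4 × 594.09 = 1425.81.
Adjust for 66% response: 1425.81 / 0.66 = 2160.32.
Round up → n = 2161 per group.

n = 2161 per group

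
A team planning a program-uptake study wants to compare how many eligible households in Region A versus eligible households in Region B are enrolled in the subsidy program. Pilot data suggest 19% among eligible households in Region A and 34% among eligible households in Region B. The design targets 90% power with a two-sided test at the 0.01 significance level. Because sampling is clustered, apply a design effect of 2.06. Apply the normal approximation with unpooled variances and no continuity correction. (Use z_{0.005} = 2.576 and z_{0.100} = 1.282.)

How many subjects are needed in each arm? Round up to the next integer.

n = 516 per group

n = (z_{α/2} + z_β)² · [p₁(1−p₁) + p₂(1−p₂)] / (p₁ − p₂)²
  = (2.576 + 1.282)² · (0.19·0.81 + 0.34·0.66) / (-0.15)²
  = (3.858)² · (0.1539 + 0.2244) / 0.0225
  = 14.8842 · 0.3783 / 0.0225
  = 250.25
Design effect: 2.06 × 250.25 = 515.52.
Round up → n = 516 per group.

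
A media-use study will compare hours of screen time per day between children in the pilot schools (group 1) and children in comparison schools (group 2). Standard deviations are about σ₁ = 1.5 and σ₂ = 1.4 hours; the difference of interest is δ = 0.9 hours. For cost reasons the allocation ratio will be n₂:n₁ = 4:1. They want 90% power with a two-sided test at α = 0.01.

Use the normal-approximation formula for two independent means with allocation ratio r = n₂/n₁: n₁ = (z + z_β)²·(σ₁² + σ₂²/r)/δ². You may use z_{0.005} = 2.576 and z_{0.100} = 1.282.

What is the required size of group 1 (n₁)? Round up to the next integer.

n₁ = (z_{α/2} + z_β)² · (σ₁² + σ₂²/r) / δ²
   = (2.576 + 1.282)² · (1.5² + 1.4²/4) / 0.9²
   = 14.8842 · (2.25 + 0.49) / 0.81
   = 14.8842 · 2.74 / 0.81
   = 50.35
Round up → n₁ = 51; n₂ = r·n₁ = 4 × 51 = 204.

n₁ = 51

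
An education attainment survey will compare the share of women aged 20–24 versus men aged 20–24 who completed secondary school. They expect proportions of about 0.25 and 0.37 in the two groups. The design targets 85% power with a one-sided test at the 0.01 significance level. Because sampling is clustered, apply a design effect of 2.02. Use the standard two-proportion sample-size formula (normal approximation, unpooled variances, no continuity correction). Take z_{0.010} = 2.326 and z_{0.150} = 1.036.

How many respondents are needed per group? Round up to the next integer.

n = (z_α + z_β)² · [p₁(1−p₁) + p₂(1−p₂)] / (p₁ − p₂)²
  = (2.326 + 1.036)² · (0.25·0.75 + 0.37·0.63) / (-0.12)²
  = (3.362)² · (0.1875 + 0.2331) / 0.0144
  = 11.3030 · 0.4206 / 0.0144
  = 330.14
Design effect: 2.02 × 330.14 = 666.89.
Round up → n = 667 per group.

n = 667 per group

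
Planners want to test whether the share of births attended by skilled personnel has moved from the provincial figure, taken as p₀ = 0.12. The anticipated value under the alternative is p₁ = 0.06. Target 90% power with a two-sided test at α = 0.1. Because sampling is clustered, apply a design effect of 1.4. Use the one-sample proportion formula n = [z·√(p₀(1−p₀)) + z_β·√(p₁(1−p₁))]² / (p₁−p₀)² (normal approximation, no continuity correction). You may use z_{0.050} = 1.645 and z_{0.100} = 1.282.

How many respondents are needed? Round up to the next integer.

n = [z_{α/2}·√(p₀q₀) + z_β·√(p₁q₁)]² / (p₁ − p₀)²
  = [1.645·√(0.12·0.88) + 1.282·√(0.06·0.94)]² / (-0.06)²
  = [1.645·0.3250 + 1.282·0.2375]² / 0.0036
  = [0.8390]² / 0.0036
  = 195.54
Design effect: 1.4 × 195.54 = 273.76.
Round up → n = 274.

n = 274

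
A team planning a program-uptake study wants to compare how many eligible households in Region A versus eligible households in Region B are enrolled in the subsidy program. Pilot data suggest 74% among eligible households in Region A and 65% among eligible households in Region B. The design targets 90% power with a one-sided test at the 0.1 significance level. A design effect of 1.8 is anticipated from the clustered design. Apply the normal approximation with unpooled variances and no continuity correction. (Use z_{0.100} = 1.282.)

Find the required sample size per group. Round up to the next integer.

n = 614 per group

n = (z_α + z_β)² · [p₁(1−p₁) + p₂(1−p₂)] / (p₁ − p₂)²
  = (1.282 + 1.282)² · (0.74·0.26 + 0.65·0.35) / (0.09)²
  = (2.564)² · (0.1924 + 0.2275) / 0.0081
  = 6.5741 · 0.4199 / 0.0081
  = 340.80
Design effect: 1.8 × 340.80 = 613.44.
Round up → n = 614 per group.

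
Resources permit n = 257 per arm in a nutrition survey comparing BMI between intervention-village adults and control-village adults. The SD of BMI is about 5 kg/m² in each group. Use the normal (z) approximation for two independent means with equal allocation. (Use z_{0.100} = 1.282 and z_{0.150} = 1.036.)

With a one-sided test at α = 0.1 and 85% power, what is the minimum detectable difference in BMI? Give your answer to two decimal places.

δ = (z_α + z_β) · √((σ₁²+σ₂²)/n)
  = (1.282 + 1.036) · √(50/257)
  = 2.318 · √0.19455
  = 2.318 · 0.4411
  = 1.0224

Minimum detectable difference ≈ 1.02 kg/m²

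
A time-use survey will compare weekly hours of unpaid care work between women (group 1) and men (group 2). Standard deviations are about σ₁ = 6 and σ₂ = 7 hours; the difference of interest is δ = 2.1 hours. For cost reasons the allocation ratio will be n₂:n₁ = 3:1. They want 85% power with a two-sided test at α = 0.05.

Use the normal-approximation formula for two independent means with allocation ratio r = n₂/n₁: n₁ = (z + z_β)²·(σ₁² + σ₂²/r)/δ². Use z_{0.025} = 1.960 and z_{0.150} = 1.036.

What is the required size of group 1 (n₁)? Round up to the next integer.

n₁ = 107

n₁ = (z_{α/2} + z_β)² · (σ₁² + σ₂²/r) / δ²
   = (1.960 + 1.036)² · (6² + 7²/3) / 2.1²
   = 8.9760 · (36 + 16.3333) / 4.41
   = 8.9760 · 52.3333 / 4.41
   = 106.52
Round up → n₁ = 107; n₂ = r·n₁ = 3 × 107 = 321.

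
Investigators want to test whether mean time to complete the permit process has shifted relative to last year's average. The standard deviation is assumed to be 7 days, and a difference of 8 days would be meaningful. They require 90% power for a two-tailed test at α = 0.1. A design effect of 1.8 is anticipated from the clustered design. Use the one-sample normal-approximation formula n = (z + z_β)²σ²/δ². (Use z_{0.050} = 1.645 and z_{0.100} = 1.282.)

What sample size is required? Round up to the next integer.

n = 12

n = (z_{α/2} + z_β)² · σ² / δ²
  = (1.645 + 1.282)² · 7² / 8²
  = 8.5673 · 49 / 64
  = 6.56
Design effect: 1.8 × 6.56 = 11.81.
Round up → n = 12.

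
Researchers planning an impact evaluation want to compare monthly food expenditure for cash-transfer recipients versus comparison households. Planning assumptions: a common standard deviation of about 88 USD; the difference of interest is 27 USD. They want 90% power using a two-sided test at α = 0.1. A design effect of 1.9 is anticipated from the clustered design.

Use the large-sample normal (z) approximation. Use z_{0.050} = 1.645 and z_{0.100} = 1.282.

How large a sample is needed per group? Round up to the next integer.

n = 346 per group

n = (z_{α/2} + z_β)² · (σ₁² + σ₂²) / δ²
  = (1.645 + 1.282)² · (2·88² = 15488) / 27²
  = 8.5673 · 15488 / 729
  = 182.02
Design effect: 1.9 × 182.02 = 345.83.
Round up → n = 346 per group.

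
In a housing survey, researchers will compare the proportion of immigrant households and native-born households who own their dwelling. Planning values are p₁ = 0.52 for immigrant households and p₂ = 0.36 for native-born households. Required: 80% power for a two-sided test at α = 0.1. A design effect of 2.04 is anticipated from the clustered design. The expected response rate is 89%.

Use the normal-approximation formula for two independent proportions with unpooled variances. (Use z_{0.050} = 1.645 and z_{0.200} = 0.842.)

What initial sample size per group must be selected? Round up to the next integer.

n = (z_{α/2} + z_β)² · [p₁(1−p₁) + p₂(1−p₂)] / (p₁ − p₂)²
  = (1.645 + 0.842)² · (0.52·0.48 + 0.36·0.64) / (0.16)²
  = (2.487)² · (0.2496 + 0.2304) / 0.0256
  = 6.1852 · 0.4800 / 0.0256
  = 115.97
Design effect: 2.04 × 115.97 = 236.58.
Adjust for 89% response: 236.58 / 0.89 = 265.82.
Round up → n = 266 per group.

n = 266 per group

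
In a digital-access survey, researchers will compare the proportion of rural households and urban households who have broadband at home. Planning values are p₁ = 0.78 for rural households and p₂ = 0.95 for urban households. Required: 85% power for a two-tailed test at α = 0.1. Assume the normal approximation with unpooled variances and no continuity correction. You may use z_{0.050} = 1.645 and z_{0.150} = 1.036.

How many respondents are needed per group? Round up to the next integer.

n = 55 per group

n = (z_{α/2} + z_β)² · [p₁(1−p₁) + p₂(1−p₂)] / (p₁ − p₂)²
  = (1.645 + 1.036)² · (0.78·0.22 + 0.95·0.05) / (-0.17)²
  = (2.681)² · (0.1716 + 0.0475) / 0.0289
  = 7.1878 · 0.2191 / 0.0289
  = 54.49
Round up → n = 55 per group.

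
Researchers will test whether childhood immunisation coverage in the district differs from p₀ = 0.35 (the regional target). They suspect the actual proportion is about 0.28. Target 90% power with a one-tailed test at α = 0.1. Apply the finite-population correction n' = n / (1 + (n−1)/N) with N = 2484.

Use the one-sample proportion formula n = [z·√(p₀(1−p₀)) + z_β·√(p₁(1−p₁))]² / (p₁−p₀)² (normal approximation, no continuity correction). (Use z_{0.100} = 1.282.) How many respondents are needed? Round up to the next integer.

n = 258

n = [z_α·√(p₀q₀) + z_β·√(p₁q₁)]² / (p₁ − p₀)²
  = [1.282·√(0.35·0.65) + 1.282·√(0.28·0.72)]² / (-0.07)²
  = [1.282·0.4770 + 1.282·0.4490]² / 0.0049
  = [1.1871]² / 0.0049
  = 287.59
Finite-population correction (N = 2484): 287.59 / (1 + (287.59 − 1)/2484) = 257.84.
Round up → n = 258.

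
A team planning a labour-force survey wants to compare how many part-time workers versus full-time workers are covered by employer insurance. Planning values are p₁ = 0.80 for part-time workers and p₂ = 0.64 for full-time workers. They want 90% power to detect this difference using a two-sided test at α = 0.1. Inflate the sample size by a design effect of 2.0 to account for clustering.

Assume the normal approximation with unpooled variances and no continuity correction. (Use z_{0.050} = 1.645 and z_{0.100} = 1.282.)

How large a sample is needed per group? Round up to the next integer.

n = (z_{α/2} + z_β)² · [p₁(1−p₁) + p₂(1−p₂)] / (p₁ − p₂)²
  = (1.645 + 1.282)² · (0.80·0.20 + 0.64·0.36) / (0.16)²
  = (2.927)² · (0.1600 + 0.2304) / 0.0256
  = 8.5673 · 0.3904 / 0.0256
  = 130.65
Design effect: 2.0 × 130.65 = 261.30.
Round up → n = 262 per group.

n = 262 per group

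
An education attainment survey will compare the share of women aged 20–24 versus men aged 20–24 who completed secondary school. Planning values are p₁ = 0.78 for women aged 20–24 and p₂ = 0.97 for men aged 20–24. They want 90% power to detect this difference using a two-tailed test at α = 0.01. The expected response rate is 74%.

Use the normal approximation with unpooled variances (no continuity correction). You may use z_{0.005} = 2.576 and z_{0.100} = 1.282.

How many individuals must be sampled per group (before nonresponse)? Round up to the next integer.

n = (z_{α/2} + z_β)² · [p₁(1−p₁) + p₂(1−p₂)] / (p₁ − p₂)²
  = (2.576 + 1.282)² · (0.78·0.22 + 0.97·0.03) / (-0.19)²
  = (3.858)² · (0.1716 + 0.0291) / 0.0361
  = 14.8842 · 0.2007 / 0.0361
  = 82.75
Adjust for 74% response: 82.75 / 0.74 = 111.82.
Round up → n = 112 per group.

n = 112 per group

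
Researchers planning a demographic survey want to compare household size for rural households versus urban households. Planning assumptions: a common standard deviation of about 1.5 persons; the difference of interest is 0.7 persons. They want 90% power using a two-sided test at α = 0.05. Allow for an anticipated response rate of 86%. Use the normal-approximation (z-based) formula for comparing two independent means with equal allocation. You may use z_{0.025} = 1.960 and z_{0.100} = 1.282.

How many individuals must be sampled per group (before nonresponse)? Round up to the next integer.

n = (z_{α/2} + z_β)² · (σ₁² + σ₂²) / δ²
  = (1.960 + 1.282)² · (2·1.5² = 4.5) / 0.7²
  = 10.5106 · 4.5 / 0.49
  = 96.53
Adjust for 86% response: 96.53 / 0.86 = 112.24.
Round up → n = 113 per group.

n = 113 per group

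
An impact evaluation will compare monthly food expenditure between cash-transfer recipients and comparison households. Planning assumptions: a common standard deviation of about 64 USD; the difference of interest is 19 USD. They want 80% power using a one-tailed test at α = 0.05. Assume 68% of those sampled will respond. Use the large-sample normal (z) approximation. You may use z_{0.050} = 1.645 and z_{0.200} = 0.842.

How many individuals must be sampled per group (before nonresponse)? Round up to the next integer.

n = 207 per group

n = (z_α + z_β)² · (σ₁² + σ₂²) / δ²
  = (1.645 + 0.842)² · (2·64² = 8192) / 19²
  = 6.1852 · 8192 / 361
  = 140.36
Adjust for 68% response: 140.36 / 0.68 = 206.41.
Round up → n = 207 per group.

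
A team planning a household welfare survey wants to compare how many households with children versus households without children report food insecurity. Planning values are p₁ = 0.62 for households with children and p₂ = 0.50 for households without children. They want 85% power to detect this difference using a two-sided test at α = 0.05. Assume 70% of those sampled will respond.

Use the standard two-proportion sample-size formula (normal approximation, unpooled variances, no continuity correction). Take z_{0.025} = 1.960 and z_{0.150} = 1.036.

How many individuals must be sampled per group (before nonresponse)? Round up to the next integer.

n = 433 per group

n = (z_{α/2} + z_β)² · [p₁(1−p₁) + p₂(1−p₂)] / (p₁ − p₂)²
  = (1.960 + 1.036)² · (0.62·0.38 + 0.50·0.50) / (0.12)²
  = (2.996)² · (0.2356 + 0.2500) / 0.0144
  = 8.9760 · 0.4856 / 0.0144
  = 302.69
Adjust for 70% response: 302.69 / 0.70 = 432.42.
Round up → n = 433 per group.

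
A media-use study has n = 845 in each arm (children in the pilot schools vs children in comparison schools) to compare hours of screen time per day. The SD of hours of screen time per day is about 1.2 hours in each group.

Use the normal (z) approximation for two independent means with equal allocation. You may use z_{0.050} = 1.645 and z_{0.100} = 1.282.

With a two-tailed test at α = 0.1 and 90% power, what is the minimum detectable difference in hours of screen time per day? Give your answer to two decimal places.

δ = (z_{α/2} + z_β) · √((σ₁²+σ₂²)/n)
  = (1.645 + 1.282) · √(2.88/845)
  = 2.927 · √0.00341
  = 2.927 · 0.0584
  = 0.1709

Minimum detectable difference ≈ 0.17 hours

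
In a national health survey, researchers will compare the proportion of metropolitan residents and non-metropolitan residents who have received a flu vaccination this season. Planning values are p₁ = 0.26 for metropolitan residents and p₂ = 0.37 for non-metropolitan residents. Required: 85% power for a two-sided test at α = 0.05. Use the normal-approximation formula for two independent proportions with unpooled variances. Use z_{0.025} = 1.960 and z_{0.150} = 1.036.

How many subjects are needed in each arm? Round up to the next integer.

n = (z_{α/2} + z_β)² · [p₁(1−p₁) + p₂(1−p₂)] / (p₁ − p₂)²
  = (1.960 + 1.036)² · (0.26·0.74 + 0.37·0.63) / (-0.11)²
  = (2.996)² · (0.1924 + 0.2331) / 0.0121
  = 8.9760 · 0.4255 / 0.0121
  = 315.64
Round up → n = 316 per group.

n = 316 per group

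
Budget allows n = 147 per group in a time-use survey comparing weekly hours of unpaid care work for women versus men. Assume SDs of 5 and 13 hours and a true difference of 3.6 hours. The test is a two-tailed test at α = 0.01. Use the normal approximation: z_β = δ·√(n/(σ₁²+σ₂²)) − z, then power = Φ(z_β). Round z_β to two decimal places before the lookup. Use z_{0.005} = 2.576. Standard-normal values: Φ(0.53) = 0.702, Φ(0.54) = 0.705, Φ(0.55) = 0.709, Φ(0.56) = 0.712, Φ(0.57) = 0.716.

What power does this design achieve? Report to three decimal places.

z_β = δ·√(n/(σ₁²+σ₂²)) − z_{α/2}
    = 3.6 · √(147/194) − 2.576
    = 3.6 · 0.87048 − 2.576
    = 3.1337 − 2.576 = 0.5577 → 0.56
Power = Φ(0.56) = 0.712.

Power ≈ 0.712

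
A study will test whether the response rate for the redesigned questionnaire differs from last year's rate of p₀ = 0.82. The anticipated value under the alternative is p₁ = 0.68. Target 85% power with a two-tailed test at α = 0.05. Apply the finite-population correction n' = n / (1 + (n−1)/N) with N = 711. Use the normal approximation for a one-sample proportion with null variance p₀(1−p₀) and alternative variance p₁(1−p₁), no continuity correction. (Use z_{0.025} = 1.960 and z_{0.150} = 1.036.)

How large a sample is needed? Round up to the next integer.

n = 71

n = [z_{α/2}·√(p₀q₀) + z_β·√(p₁q₁)]² / (p₁ − p₀)²
  = [1.960·√(0.82·0.18) + 1.036·√(0.68·0.32)]² / (-0.14)²
  = [1.960·0.3842 + 1.036·0.4665]² / 0.0196
  = [1.2363]² / 0.0196
  = 77.98
Finite-population correction (N = 711): 77.98 / (1 + (77.98 − 1)/711) = 70.36.
Round up → n = 71.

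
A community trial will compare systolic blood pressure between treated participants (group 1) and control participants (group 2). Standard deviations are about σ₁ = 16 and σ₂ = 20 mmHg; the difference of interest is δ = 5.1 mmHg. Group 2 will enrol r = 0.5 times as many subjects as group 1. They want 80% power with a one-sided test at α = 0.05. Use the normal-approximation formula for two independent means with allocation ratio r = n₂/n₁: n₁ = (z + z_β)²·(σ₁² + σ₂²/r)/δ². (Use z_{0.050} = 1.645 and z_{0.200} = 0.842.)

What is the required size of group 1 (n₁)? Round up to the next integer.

n₁ = (z_α + z_β)² · (σ₁² + σ₂²/r) / δ²
   = (1.645 + 0.842)² · (16² + 20²/0.5) / 5.1²
   = 6.1852 · (256 + 800) / 26.01
   = 6.1852 · 1056 / 26.01
   = 251.12
Round up → n₁ = 252; n₂ = r·n₁ = 0.5 × 252 = 126.

n₁ = 252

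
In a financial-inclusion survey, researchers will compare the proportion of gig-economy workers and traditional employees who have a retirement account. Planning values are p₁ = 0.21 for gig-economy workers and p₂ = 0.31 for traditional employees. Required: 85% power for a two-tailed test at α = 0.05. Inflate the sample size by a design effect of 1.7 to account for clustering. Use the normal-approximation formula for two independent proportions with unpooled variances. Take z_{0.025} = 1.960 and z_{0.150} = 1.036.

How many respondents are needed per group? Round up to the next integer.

n = 580 per group

n = (z_{α/2} + z_β)² · [p₁(1−p₁) + p₂(1−p₂)] / (p₁ − p₂)²
  = (1.960 + 1.036)² · (0.21·0.79 + 0.31·0.69) / (-0.10)²
  = (2.996)² · (0.1659 + 0.2139) / 0.0100
  = 8.9760 · 0.3798 / 0.0100
  = 340.91
Design effect: 1.7 × 340.91 = 579.55.
Round up → n = 580 per group.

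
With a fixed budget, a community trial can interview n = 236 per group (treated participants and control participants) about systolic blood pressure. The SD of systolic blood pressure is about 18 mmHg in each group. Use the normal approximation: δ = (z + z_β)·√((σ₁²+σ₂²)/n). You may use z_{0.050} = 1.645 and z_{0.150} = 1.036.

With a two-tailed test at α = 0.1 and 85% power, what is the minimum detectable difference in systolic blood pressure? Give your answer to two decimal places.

δ = (z_{α/2} + z_β) · √((σ₁²+σ₂²)/n)
  = (1.645 + 1.036) · √(648/236)
  = 2.681 · √2.7458
  = 2.681 · 1.6570
  = 4.4425

Minimum detectable difference ≈ 4.44 mmHg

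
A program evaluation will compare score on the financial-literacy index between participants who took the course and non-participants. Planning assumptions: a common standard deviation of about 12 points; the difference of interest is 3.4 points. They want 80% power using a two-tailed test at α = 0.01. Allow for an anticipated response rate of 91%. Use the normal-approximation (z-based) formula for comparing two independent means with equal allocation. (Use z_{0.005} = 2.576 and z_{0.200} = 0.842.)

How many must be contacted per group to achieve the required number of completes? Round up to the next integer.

n = (z_{α/2} + z_β)² · (σ₁² + σ₂²) / δ²
  = (2.576 + 0.842)² · (2·12² = 288) / 3.4²
  = 11.6827 · 288 / 11.56
  = 291.06
Adjust for 91% response: 291.06 / 0.91 = 319.84.
Round up → n = 320 per group.

n = 320 per group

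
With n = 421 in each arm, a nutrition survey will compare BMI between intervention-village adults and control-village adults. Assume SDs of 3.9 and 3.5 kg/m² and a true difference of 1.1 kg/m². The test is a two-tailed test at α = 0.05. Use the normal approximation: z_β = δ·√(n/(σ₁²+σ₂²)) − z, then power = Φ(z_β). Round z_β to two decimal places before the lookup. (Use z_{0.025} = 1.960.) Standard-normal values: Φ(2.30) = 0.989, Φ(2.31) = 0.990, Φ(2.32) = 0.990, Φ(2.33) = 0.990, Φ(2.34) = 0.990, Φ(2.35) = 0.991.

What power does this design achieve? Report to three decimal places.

z_β = δ·√(n/(σ₁²+σ₂²)) − z_{α/2}
    = 1.1 · √(421/27.46) − 1.960
    = 1.1 · 3.91553 − 1.960
    = 4.3071 − 1.960 = 2.3471 → 2.35
Power = Φ(2.35) = 0.991.

Power ≈ 0.991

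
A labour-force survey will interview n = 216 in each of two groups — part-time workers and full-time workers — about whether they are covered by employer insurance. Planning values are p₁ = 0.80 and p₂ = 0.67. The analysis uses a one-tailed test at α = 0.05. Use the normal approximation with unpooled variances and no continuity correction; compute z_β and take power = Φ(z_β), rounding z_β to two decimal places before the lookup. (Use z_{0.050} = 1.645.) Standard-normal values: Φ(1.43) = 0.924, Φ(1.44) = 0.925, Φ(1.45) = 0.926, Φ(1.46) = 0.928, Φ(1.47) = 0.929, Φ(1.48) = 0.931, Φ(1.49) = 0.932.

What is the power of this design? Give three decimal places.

Power ≈ 0.926

z_β = |p₁−p₂|·√(n/[p₁q₁+p₂q₂]) − z_α
    = 0.13 · √(216/0.3811) − 1.645
    = 0.13 · 23.8071 − 1.645
    = 3.0949 − 1.645 = 1.4499 → 1.45
Power = Φ(1.45) = 0.926.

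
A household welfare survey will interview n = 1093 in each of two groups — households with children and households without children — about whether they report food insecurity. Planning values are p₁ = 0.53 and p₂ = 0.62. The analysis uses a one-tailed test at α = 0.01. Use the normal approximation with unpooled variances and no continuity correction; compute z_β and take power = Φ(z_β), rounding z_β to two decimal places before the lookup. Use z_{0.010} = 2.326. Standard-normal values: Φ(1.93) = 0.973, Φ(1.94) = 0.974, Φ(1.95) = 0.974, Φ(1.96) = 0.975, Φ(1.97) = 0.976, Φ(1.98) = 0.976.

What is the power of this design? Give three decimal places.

z_β = |p₁−p₂|·√(n/[p₁q₁+p₂q₂]) − z_α
    = 0.09 · √(1093/0.4847) − 2.326
    = 0.09 · 47.4869 − 2.326
    = 4.2738 − 2.326 = 1.9478 → 1.95
Power = Φ(1.95) = 0.974.

Power ≈ 0.974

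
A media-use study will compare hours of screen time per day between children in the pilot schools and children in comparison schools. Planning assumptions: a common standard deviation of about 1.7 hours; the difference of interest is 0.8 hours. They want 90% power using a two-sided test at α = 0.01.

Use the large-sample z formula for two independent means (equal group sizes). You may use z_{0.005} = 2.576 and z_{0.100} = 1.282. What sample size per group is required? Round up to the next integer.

n = 135 per group

n = (z_{α/2} + z_β)² · (σ₁² + σ₂²) / δ²
  = (2.576 + 1.282)² · (2·1.7² = 5.78) / 0.8²
  = 14.8842 · 5.78 / 0.64
  = 134.42
Round up → n = 135 per group.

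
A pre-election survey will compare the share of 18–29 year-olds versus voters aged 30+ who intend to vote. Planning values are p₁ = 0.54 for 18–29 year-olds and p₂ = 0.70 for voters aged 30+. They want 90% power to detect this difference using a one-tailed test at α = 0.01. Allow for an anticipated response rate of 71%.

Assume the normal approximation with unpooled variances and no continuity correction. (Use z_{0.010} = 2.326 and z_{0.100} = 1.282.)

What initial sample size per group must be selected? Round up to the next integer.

n = 329 per group

n = (z_α + z_β)² · [p₁(1−p₁) + p₂(1−p₂)] / (p₁ − p₂)²
  = (2.326 + 1.282)² · (0.54·0.46 + 0.70·0.30) / (-0.16)²
  = (3.608)² · (0.2484 + 0.2100) / 0.0256
  = 13.0177 · 0.4584 / 0.0256
  = 233.10
Adjust for 71% response: 233.10 / 0.71 = 328.31.
Round up → n = 329 per group.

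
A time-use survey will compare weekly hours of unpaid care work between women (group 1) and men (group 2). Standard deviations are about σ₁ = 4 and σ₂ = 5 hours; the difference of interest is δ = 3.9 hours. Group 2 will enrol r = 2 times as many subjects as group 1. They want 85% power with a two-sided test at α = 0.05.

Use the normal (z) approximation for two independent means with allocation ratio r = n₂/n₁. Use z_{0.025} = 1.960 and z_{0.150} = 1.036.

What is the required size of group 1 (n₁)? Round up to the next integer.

n₁ = (z_{α/2} + z_β)² · (σ₁² + σ₂²/r) / δ²
   = (1.960 + 1.036)² · (4² + 5²/2) / 3.9²
   = 8.9760 · (16 + 12.5) / 15.21
   = 8.9760 · 28.5 / 15.21
   = 16.82
Round up → n₁ = 17; n₂ = r·n₁ = 2 × 17 = 34.

n₁ = 17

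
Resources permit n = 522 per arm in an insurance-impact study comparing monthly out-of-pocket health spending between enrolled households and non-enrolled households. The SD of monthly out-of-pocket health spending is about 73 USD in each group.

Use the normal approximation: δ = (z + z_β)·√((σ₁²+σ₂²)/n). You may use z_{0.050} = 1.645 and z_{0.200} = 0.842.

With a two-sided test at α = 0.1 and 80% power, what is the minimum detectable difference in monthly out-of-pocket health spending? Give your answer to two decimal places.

δ = (z_{α/2} + z_β) · √((σ₁²+σ₂²)/n)
  = (1.645 + 0.842) · √(10658/522)
  = 2.487 · √20.4176
  = 2.487 · 4.5186
  = 11.2377

Minimum detectable difference ≈ 11.24 USD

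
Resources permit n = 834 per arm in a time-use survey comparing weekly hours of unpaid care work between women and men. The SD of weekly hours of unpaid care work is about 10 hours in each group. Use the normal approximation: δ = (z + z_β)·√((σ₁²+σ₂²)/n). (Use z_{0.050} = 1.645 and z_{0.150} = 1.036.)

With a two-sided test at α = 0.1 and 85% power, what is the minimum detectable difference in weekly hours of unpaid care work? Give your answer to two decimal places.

δ = (z_{α/2} + z_β) · √((σ₁²+σ₂²)/n)
  = (1.645 + 1.036) · √(200/834)
  = 2.681 · √0.23981
  = 2.681 · 0.4897
  = 1.3129

Minimum detectable difference ≈ 1.31 hours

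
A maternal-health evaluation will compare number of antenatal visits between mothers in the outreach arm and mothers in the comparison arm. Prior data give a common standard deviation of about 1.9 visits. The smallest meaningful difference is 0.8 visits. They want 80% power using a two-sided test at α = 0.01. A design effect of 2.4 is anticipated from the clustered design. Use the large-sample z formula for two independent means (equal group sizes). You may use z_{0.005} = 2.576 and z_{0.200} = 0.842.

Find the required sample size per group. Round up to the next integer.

n = 317 per group

n = (z_{α/2} + z_β)² · (σ₁² + σ₂²) / δ²
  = (2.576 + 0.842)² · (2·1.9² = 7.22) / 0.8²
  = 11.6827 · 7.22 / 0.64
  = 131.80
Design effect: 2.4 × 131.80 = 316.31.
Round up → n = 317 per group.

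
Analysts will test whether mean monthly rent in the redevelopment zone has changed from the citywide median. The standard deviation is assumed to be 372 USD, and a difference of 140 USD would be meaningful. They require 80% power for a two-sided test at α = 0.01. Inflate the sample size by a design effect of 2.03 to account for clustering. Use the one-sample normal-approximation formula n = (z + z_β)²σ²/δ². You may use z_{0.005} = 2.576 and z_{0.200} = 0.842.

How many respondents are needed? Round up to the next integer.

n = 168

n = (z_{α/2} + z_β)² · σ² / δ²
  = (2.576 + 0.842)² · 372² / 140²
  = 11.6827 · 138384 / 19600
  = 82.48
Design effect: 2.03 × 82.48 = 167.44.
Round up → n = 168.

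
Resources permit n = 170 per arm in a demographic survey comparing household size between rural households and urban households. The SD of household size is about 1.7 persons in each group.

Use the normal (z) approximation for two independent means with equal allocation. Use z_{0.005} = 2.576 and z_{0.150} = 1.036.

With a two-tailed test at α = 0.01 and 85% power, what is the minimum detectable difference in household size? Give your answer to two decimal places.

δ = (z_{α/2} + z_β) · √((σ₁²+σ₂²)/n)
  = (2.576 + 1.036) · √(5.78/170)
  = 3.612 · √0.034
  = 3.612 · 0.1844
  = 0.6660

Minimum detectable difference ≈ 0.67 persons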